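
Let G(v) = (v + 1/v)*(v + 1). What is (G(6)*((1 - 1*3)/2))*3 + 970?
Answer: 1681/2 ≈ 840.50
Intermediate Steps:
G(v) = (1 + v)*(v + 1/v) (G(v) = (v + 1/v)*(1 + v) = (1 + v)*(v + 1/v))
(G(6)*((1 - 1*3)/2))*3 + 970 = ((1 + 6 + 1/6 + 6²)*((1 - 1*3)/2))*3 + 970 = ((1 + 6 + ⅙ + 36)*((1 - 3)*(½)))*3 + 970 = (259*(-2*½)/6)*3 + 970 = ((259/6)*(-1))*3 + 970 = -259/6*3 + 970 = -259/2 + 970 = 1681/2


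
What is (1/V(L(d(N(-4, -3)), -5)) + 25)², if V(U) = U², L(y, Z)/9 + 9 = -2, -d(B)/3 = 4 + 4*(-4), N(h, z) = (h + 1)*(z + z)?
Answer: 60037740676/96059601 ≈ 625.00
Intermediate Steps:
N(h, z) = 2*z*(1 + h) (N(h, z) = (1 + h)*(2*z) = 2*z*(1 + h))
d(B) = 36 (d(B) = -3*(4 + 4*(-4)) = -3*(4 - 16) = -3*(-12) = 36)
L(y, Z) = -99 (L(y, Z) = -81 + 9*(-2) = -81 - 18 = -99)
(1/V(L(d(N(-4, -3)), -5)) + 25)² = (1/((-99)²) + 25)² = (1/9801 + 25)² = (245026/9801)² = 60037740676/96059601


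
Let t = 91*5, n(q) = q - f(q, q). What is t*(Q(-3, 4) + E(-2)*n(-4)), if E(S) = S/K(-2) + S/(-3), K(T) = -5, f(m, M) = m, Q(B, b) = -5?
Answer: -2275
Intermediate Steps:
n(q) = 0 (n(q) = q - q = 0)
E(S) = -8*S/15 (E(S) = S/(-5) + S/(-3) = S*(-1/5) + S*(-1/3) = -S/5 - S/3 = -8*S/15)
t = 455
t*(Q(-3, 4) + E(-2)*n(-4)) = 455*(-5 - 8/15*(-2)*0) = 455*(-5 + (16/15)*0) = 455*(-5 + 0) = 455*(-5) = -2275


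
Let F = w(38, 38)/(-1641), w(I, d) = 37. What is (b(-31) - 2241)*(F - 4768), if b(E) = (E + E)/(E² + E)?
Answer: 52604501840/4923 ≈ 1.0685e+7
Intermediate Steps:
b(E) = 2*E/(E + E²) (b(E) = (2*E)/(E + E²) = 2*E/(E + E²))
F = -37/1641 (F = 37/(-1641) = 37*(-1/1641) = -37/1641 ≈ -0.022547)
(b(-31) - 2241)*(F - 4768) = (2/(1 - 31) - 2241)*(-37/1641 - 4768) = (2/(-30) - 2241)*(-7824325/1641) = (2*(-1/30) - 2241)*(-7824325/1641) = (-1/15 - 2241)*(-7824325/1641) = -33616/15*(-7824325/1641) = 52604501840/4923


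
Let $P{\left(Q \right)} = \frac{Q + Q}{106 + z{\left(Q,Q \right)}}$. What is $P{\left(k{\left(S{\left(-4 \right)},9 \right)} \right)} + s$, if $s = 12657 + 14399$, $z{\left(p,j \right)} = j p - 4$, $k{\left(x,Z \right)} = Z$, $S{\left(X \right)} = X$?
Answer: $\frac{1650422}{61} \approx 27056.0$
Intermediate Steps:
$z{\left(p,j \right)} = -4 + j p$ ($z{\left(p,j \right)} = j p - 4 = -4 + j p$)
$s = 27056$
$P{\left(Q \right)} = \frac{2 Q}{102 + Q^{2}}$ ($P{\left(Q \right)} = \frac{Q + Q}{106 + \left(-4 + Q Q\right)} = \frac{2 Q}{106 + \left(-4 + Q^{2}\right)} = \frac{2 Q}{102 + Q^{2}}$)
$P{\left(k{\left(S{\left(-4 \right)},9 \right)} \right)} + s = 2 \cdot 9 \frac{1}{102 + 9^{2}} + 27056 = 2 \cdot 9 \frac{1}{102 + 81} + 27056 = 2 \cdot 9 \cdot \frac{1}{183} + 27056 = \frac{6}{61} + 27056 = \frac{1650422}{61}$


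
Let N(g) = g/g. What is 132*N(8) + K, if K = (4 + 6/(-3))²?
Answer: 136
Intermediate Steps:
N(g) = 1
K = 4 (K = (4 + 6*(-⅓))² = (4 - 2)² = 2² = 4)
132*N(8) + K = 132*1 + 4 = 132 + 4 = 136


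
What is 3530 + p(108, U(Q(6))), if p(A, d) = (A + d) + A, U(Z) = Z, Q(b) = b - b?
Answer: 3746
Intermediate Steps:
Q(b) = 0
p(A, d) = d + 2*A
3530 + p(108, U(Q(6))) = 3530 + (0 + 2*108) = 3530 + (0 + 216) = 3530 + 216 = 3746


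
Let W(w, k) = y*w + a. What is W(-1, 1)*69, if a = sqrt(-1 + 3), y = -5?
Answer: 345 + 69*sqrt(2) ≈ 442.58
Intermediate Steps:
a = sqrt(2) ≈ 1.4142
W(w, k) = sqrt(2) - 5*w (W(w, k) = -5*w + sqrt(2) = sqrt(2) - 5*w)
W(-1, 1)*69 = (sqrt(2) - 5*(-1))*69 = (sqrt(2) + 5)*69 = (5 + sqrt(2))*69 = 345 + 69*sqrt(2)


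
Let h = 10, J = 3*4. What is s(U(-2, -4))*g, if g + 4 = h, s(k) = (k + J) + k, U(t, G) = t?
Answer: 48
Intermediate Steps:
J = 12
s(k) = 12 + 2*k (s(k) = (k + 12) + k = (12 + k) + k = 12 + 2*k)
g = 6 (g = -4 + 10 = 6)
s(U(-2, -4))*g = (12 + 2*(-2))*6 = (12 - 4)*6 = 8*6 = 48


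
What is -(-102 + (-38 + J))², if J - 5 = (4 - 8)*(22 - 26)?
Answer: -14161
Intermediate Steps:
J = 21 (J = 5 + (4 - 8)*(22 - 26) = 5 - 4*(-4) = 5 + 16 = 21)
-(-102 + (-38 + J))² = -(-102 + (-38 + 21))² = -(-102 - 17)² = -1*(-119)² = -1*14161 = -14161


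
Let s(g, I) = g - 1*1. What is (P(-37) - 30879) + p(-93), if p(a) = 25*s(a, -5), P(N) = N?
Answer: -33266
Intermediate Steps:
s(g, I) = -1 + g (s(g, I) = g - 1 = -1 + g)
p(a) = -25 + 25*a (p(a) = 25*(-1 + a) = -25 + 25*a)
(P(-37) - 30879) + p(-93) = (-37 - 30879) + (-25 + 25*(-93)) = -30916 + (-25 - 2325) = -30916 - 2350 = -33266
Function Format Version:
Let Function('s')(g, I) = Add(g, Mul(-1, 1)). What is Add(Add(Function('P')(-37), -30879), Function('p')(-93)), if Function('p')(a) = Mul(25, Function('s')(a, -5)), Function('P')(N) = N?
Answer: -33266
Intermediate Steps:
Function('s')(g, I) = Add(-1, g) (Function('s')(g, I) = Add(g, -1) = Add(-1, g))
Function('p')(a) = Add(-25, Mul(25, a)) (Function('p')(a) = Mul(25, Add(-1, a)) = Add(-25, Mul(25, a)))
Add(Add(Function('P')(-37), -30879), Function('p')(-93)) = Add(Add(-37, -30879), Add(-25, Mul(25, -93))) = Add(-30916, Add(-25, -2325)) = Add(-30916, -2350) = -33266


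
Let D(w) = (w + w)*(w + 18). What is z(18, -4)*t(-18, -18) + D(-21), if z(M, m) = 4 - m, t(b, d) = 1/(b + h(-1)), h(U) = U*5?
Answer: 2890/23 ≈ 125.65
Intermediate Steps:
h(U) = 5*U
D(w) = 2*w*(18 + w) (D(w) = (2*w)*(18 + w) = 2*w*(18 + w))
t(b, d) = 1/(-5 + b) (t(b, d) = 1/(b + 5*(-1)) = 1/(b - 5) = 1/(-5 + b))
z(18, -4)*t(-18, -18) + D(-21) = (4 - 1*(-4))/(-5 - 18) + 2*(-21)*(18 - 21) = (4 + 4)/(-23) + 2*(-21)*(-3) = 8*(-1/23) + 126 = -8/23 + 126 = 2890/23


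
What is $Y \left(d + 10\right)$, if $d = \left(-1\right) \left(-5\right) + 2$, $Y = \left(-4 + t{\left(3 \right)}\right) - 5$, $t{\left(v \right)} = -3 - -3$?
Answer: $-153$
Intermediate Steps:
$t{\left(v \right)} = 0$ ($t{\left(v \right)} = -3 + 3 = 0$)
$Y = -9$ ($Y = \left(-4 + 0\right) - 5 = -4 - 5 = -9$)
$d = 7$ ($d = 5 + 2 = 7$)
$Y \left(d + 10\right) = - 9 \left(7 + 10\right) = \left(-9\right) 17 = -153$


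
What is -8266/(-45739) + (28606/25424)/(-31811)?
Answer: 3341962711995/18496002318248 ≈ 0.18069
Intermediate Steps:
-8266/(-45739) + (28606/25424)/(-31811) = -8266*(-1/45739) + (28606*(1/25424))*(-1/31811) = 8266/45739 + (14303/12712)*(-1/31811) = 8266/45739 - 14303/404381432 = 3341962711995/18496002318248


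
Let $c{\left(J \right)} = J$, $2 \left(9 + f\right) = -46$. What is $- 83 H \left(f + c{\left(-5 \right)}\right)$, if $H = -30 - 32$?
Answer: $-190402$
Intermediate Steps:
$f = -32$ ($f = -9 + \frac{1}{2} \left(-46\right) = -9 - 23 = -32$)
$H = -62$
$- 83 H \left(f + c{\left(-5 \right)}\right) = \left(-83\right) \left(-62\right) \left(-32 - 5\right) = 5146 \left(-37\right) = -190402$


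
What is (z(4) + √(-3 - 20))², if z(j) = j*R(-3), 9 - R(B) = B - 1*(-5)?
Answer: (28 + I*√23)² ≈ 761.0 + 268.57*I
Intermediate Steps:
R(B) = 4 - B (R(B) = 9 - (B - 1*(-5)) = 9 - (B + 5) = 9 - (5 + B) = 9 + (-5 - B) = 4 - B)
z(j) = 7*j (z(j) = j*(4 - 1*(-3)) = j*(4 + 3) = j*7 = 7*j)
(z(4) + √(-3 - 20))² = (7*4 + √(-3 - 20))² = (28 + √(-23))² = (28 + I*√23)²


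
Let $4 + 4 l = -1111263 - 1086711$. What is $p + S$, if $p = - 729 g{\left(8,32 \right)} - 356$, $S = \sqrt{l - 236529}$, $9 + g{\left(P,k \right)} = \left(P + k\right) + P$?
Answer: $-28787 + \frac{i \sqrt{3144094}}{2} \approx -28787.0 + 886.58 i$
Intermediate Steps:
$l = - \frac{1098989}{2}$ ($l = -1 + \frac{-1111263 - 1086711}{4} = -1 + \frac{1}{4} \left(-2197974\right) = -1 - \frac{1098987}{2} = - \frac{1098989}{2} \approx -5.4949 \cdot 10^{5}$)
$g{\left(P,k \right)} = -9 + k + 2 P$ ($g{\left(P,k \right)} = -9 + \left(\left(P + k\right) + P\right) = -9 + \left(k + 2 P\right) = -9 + k + 2 P$)
$S = \frac{i \sqrt{3144094}}{2}$ ($S = \sqrt{- \frac{1098989}{2} - 236529} = \sqrt{- \frac{1572047}{2}} = \frac{i \sqrt{3144094}}{2} \approx 886.58 i$)
$p = -28787$ ($p = - 729 \left(-9 + 32 + 2 \cdot 8\right) - 356 = - 729 \left(-9 + 32 + 16\right) - 356 = \left(-729\right) 39 - 356 = -28431 - 356 = -28787$)
$p + S = -28787 + \frac{i \sqrt{3144094}}{2}$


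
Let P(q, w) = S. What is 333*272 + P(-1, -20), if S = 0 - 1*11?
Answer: 90565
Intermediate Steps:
S = -11 (S = 0 - 11 = -11)
P(q, w) = -11
333*272 + P(-1, -20) = 333*272 - 11 = 90576 - 11 = 90565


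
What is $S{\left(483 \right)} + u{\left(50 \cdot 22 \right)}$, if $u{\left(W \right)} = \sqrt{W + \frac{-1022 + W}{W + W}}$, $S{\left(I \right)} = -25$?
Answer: $-25 + \frac{\sqrt{13310429}}{110} \approx 8.1668$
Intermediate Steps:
$u{\left(W \right)} = \sqrt{W + \frac{-1022 + W}{2 W}}$
$S{\left(483 \right)} + u{\left(50 \cdot 22 \right)} = -25 + \frac{\sqrt{2 - \frac{2044}{50 \cdot 22} + 4 \cdot 50 \cdot 22}}{2} = -25 + \frac{\sqrt{2 - \frac{2044}{1100} + 4 \cdot 1100}}{2} = -25 + \frac{\sqrt{2 - \frac{511}{275} + 4400}}{2} = -25 + \frac{\sqrt{\frac{1210039}{275}}}{2} = -25 + \frac{\frac{1}{55} \sqrt{13310429}}{2} = -25 + \frac{\sqrt{13310429}}{110}$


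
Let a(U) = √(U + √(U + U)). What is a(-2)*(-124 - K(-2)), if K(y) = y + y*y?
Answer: -126*√(-2 + 2*I) ≈ -81.093 - 195.78*I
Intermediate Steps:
K(y) = y + y²
a(U) = √(U + √2*√U) (a(U) = √(U + √(2*U)) = √(U + √2*√U))
a(-2)*(-124 - K(-2)) = √(-2 + √2*√(-2))*(-124 - (-2)*(1 - 2)) = √(-2 + √2*(I*√2))*(-124 - (-2)*(-1)) = √(-2 + 2*I)*(-124 - 1*2) = √(-2 + 2*I)*(-124 - 2) = √(-2 + 2*I)*(-126) = -126*√(-2 + 2*I)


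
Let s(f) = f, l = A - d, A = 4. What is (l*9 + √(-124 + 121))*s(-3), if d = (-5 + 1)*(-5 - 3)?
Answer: 756 - 3*I*√3 ≈ 756.0 - 5.1962*I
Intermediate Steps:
d = 32 (d = -4*(-8) = 32)
l = -28 (l = 4 - 1*32 = 4 - 32 = -28)
(l*9 + √(-124 + 121))*s(-3) = (-28*9 + √(-124 + 121))*(-3) = (-252 + √(-3))*(-3) = (-252 + I*√3)*(-3) = 756 - 3*I*√3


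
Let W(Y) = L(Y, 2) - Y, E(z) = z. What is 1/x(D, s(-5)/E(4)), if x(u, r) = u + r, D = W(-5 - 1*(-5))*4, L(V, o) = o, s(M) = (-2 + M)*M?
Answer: 4/67 ≈ 0.059702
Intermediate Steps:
s(M) = M*(-2 + M)
W(Y) = 2 - Y
D = 8 (D = (2 - (-5 - 1*(-5)))*4 = (2 - (-5 + 5))*4 = (2 - 1*0)*4 = (2 + 0)*4 = 2*4 = 8)
x(u, r) = r + u
1/x(D, s(-5)/E(4)) = 1/(-5*(-2 - 5)/4 + 8) = 1/(-5*(-7)*(¼) + 8) = 1/(35*(¼) + 8) = 1/(35/4 + 8) = 1/(67/4) = 4/67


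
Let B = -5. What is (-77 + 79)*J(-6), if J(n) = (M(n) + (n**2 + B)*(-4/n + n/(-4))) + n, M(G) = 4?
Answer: 391/3 ≈ 130.33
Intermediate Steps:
J(n) = 4 + n + (-5 + n**2)*(-4/n - n/4) (J(n) = (4 + (n**2 - 5)*(-4/n + n/(-4))) + n = (4 + (-5 + n**2)*(-4/n + n*(-1/4))) + n = (4 + (-5 + n**2)*(-4/n - n/4)) + n = 4 + n + (-5 + n**2)*(-4/n - n/4))
(-77 + 79)*J(-6) = (-77 + 79)*((1/4)*(80 - 6*(16 - 1*(-6)**3 - 7*(-6)))/(-6)) = 2*((1/4)*(-1/6)*(80 - 6*(16 - 1*(-216) + 42))) = 2*((1/4)*(-1/6)*(80 - 6*(16 + 216 + 42))) = 2*((1/4)*(-1/6)*(80 - 6*274)) = 2*((1/4)*(-1/6)*(80 - 1644)) = 2*((1/4)*(-1/6)*(-1564)) = 2*(391/6) = 391/3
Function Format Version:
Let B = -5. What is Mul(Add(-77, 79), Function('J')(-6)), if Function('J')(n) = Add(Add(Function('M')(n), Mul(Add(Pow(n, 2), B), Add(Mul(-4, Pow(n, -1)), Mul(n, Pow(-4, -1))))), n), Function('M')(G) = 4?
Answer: Rational(391, 3) ≈ 130.33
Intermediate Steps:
Function('J')(n) = Add(4, n, Mul(Add(-5, Pow(n, 2)), Add(Mul(-4, Pow(n, -1)), Mul(Rational(-1, 4), n)))) (Function('J')(n) = Add(Add(4, Mul(Add(Pow(n, 2), -5), Add(Mul(-4, Pow(n, -1)), Mul(n, Pow(-4, -1))))), n) = Add(Add(4, Mul(Add(-5, Pow(n, 2)), Add(Mul(-4, Pow(n, -1)), Mul(n, Rational(-1, 4))))), n) = Add(Add(4, Mul(Add(-5, Pow(n, 2)), Add(Mul(-4, Pow(n, -1)), Mul(Rational(-1, 4), n)))), n) = Add(4, n, Mul(Add(-5, Pow(n, 2)), Add(Mul(-4, Pow(n, -1)), Mul(Rational(-1, 4), n)))))
Mul(Add(-77, 79), Function('J')(-6)) = Mul(Add(-77, 79), Mul(Rational(1, 4), Pow(-6, -1), Add(80, Mul(-6, Add(16, Mul(-1, Pow(-6, 3)), Mul(-7, -6)))))) = Mul(2, Mul(Rational(1, 4), Rational(-1, 6), Add(80, Mul(-6, Add(16, Mul(-1, -216), 42))))) = Mul(2, Mul(Rational(1, 4), Rational(-1, 6), Add(80, Mul(-6, Add(16, 216, 42))))) = Mul(2, Mul(Rational(1, 4), Rational(-1, 6), Add(80, Mul(-6, 274)))) = Mul(2, Mul(Rational(1, 4), Rational(-1, 6), Add(80, -1644))) = Mul(2, Mul(Rational(1, 4), Rational(-1, 6), -1564)) = Mul(2, Rational(391, 6)) = Rational(391, 3)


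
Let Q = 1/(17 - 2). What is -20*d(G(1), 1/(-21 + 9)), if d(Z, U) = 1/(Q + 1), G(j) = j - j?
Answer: -75/4 ≈ -18.750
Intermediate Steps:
G(j) = 0
Q = 1/15 ≈ 0.066667
d(Z, U) = 15/16 (d(Z, U) = 1/(1/15 + 1) = 1/(16/15) = 15/16)
-20*d(G(1), 1/(-21 + 9)) = -20*15/16 = -75/4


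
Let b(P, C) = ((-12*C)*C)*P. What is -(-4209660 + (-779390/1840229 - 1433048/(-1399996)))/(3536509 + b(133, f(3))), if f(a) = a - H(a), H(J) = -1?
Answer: 2711350311012186472/2261341555491617183 ≈ 1.1990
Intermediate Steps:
f(a) = 1 + a (f(a) = a - 1*(-1) = a + 1 = 1 + a)
b(P, C) = -12*P*C² (b(P, C) = (-12*C²)*P = -12*P*C²)
-(-4209660 + (-779390/1840229 - 1433048/(-1399996)))/(3536509 + b(133, f(3))) = -(-4209660 + (-779390/1840229 - 1433048/(-1399996)))/(3536509 - 12*133*(1 + 3)²) = -(-4209660 + (-779390*1/1840229 - 1433048*(-1/1399996)))/(3536509 - 12*133*4²) = -(-4209660 + (-779390/1840229 + 358262/349999))/(3536509 - 12*133*16) = -(-4209660 + 386498401388/644078309771)/(3536509 - 25536) = -(-2711350311012186472)/(644078309771*3510973) = -1*(-2711350311012186472/2261341555491617183) = 2711350311012186472/2261341555491617183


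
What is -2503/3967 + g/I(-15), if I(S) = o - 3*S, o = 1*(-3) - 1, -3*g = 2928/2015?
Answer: -210657137/327733705 ≈ -0.64277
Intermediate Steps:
g = -976/2015 ≈ -0.48437
o = -4 (o = -3 - 1 = -4)
I(S) = -4 - 3*S
-2503/3967 + g/I(-15) = -2503/3967 - 976/(2015*(-4 - 3*(-15))) = -2503*1/3967 - 976/(2015*(-4 + 45)) = -2503/3967 - 976/2015/41 = -2503/3967 - 976/2015*1/41 = -2503/3967 - 976/82615 = -210657137/327733705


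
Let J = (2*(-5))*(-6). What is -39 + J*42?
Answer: 2481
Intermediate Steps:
J = 60 (J = -10*(-6) = 60)
-39 + J*42 = -39 + 60*42 = -39 + 2520 = 2481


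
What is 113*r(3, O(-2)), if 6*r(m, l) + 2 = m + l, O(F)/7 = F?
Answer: -1469/6 ≈ -244.83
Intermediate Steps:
O(F) = 7*F
r(m, l) = -⅓ + l/6 + m/6 (r(m, l) = -⅓ + (m + l)/6 = -⅓ + (l + m)/6 = -⅓ + (l/6 + m/6) = -⅓ + l/6 + m/6)
113*r(3, O(-2)) = 113*(-⅓ + (7*(-2))/6 + (⅙)*3) = 113*(-⅓ + (⅙)*(-14) + ½) = 113*(-⅓ - 7/3 + ½) = 113*(-13/6) = -1469/6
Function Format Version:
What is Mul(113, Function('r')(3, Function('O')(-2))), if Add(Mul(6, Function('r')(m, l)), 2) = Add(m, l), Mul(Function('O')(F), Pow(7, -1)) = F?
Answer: Rational(-1469, 6) ≈ -244.83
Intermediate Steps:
Function('O')(F) = Mul(7, F)
Function('r')(m, l) = Add(Rational(-1, 3), Mul(Rational(1, 6), l), Mul(Rational(1, 6), m)) (Function('r')(m, l) = Add(Rational(-1, 3), Mul(Rational(1, 6), Add(m, l))) = Add(Rational(-1, 3), Mul(Rational(1, 6), Add(l, m))) = Add(Rational(-1, 3), Add(Mul(Rational(1, 6), l), Mul(Rational(1, 6), m))) = Add(Rational(-1, 3), Mul(Rational(1, 6), l), Mul(Rational(1, 6), m)))
Mul(113, Function('r')(3, Function('O')(-2))) = Mul(113, Add(Rational(-1, 3), Mul(Rational(1, 6), Mul(7, -2)), Mul(Rational(1, 6), 3))) = Mul(113, Add(Rational(-1, 3), Mul(Rational(1, 6), -14), Rational(1, 2))) = Mul(113, Add(Rational(-1, 3), Rational(-7, 3), Rational(1, 2))) = Mul(113, Rational(-13, 6)) = Rational(-1469, 6)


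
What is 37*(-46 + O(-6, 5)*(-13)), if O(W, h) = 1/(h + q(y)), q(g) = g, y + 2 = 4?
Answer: -12395/7 ≈ -1770.7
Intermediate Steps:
y = 2 (y = -2 + 4 = 2)
O(W, h) = 1/(2 + h) (O(W, h) = 1/(h + 2) = 1/(2 + h))
37*(-46 + O(-6, 5)*(-13)) = 37*(-46 - 13/(2 + 5)) = 37*(-46 - 13/7) = 37*(-335/7) = -12395/7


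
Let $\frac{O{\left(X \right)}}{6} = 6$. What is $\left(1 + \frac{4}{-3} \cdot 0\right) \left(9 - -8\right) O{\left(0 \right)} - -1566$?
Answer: $2178$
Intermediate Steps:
$O{\left(X \right)} = 36$ ($O{\left(X \right)} = 6 \cdot 6 = 36$)
$\left(1 + \frac{4}{-3} \cdot 0\right) \left(9 - -8\right) O{\left(0 \right)} - -1566 = \left(1 + \frac{4}{-3} \cdot 0\right) \left(9 - -8\right) 36 - -1566 = \left(1 + 4 \left(- \frac{1}{3}\right) 0\right) \left(9 + 8\right) 36 + 1566 = \left(1 - 0\right) 17 \cdot 36 + 1566 = \left(1 + 0\right) 17 \cdot 36 + 1566 = 1 \cdot 17 \cdot 36 + 1566 = 17 \cdot 36 + 1566 = 612 + 1566 = 2178$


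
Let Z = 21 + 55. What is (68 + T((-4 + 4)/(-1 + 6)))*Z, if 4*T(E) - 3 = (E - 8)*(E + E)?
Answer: 5225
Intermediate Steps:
Z = 76
T(E) = ¾ + E*(-8 + E)/2 (T(E) = ¾ + ((E - 8)*(E + E))/4 = ¾ + ((-8 + E)*(2*E))/4 = ¾ + (2*E*(-8 + E))/4 = ¾ + E*(-8 + E)/2)
(68 + T((-4 + 4)/(-1 + 6)))*Z = (68 + (¾ + ((-4 + 4)/(-1 + 6))²/2 - 4*(-4 + 4)/(-1 + 6)))*76 = (68 + (¾ + (0/5)²/2 - 0/5))*76 = (68 + (¾ + (0*(⅕))²/2 - 0/5))*76 = (68 + (¾ + (½)*0² - 4*0))*76 = (68 + (¾ + (½)*0 + 0))*76 = (68 + (¾ + 0 + 0))*76 = (68 + ¾)*76 = (275/4)*76 = 5225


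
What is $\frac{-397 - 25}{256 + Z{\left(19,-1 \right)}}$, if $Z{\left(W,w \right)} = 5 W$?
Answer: $- \frac{422}{351} \approx -1.2023$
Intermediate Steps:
$\frac{-397 - 25}{256 + Z{\left(19,-1 \right)}} = \frac{-397 - 25}{256 + 5 \cdot 19} = - \frac{422}{256 + 95} = - \frac{422}{351}$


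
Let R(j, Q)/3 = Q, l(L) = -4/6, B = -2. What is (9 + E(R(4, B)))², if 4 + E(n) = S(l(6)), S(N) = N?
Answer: 169/9 ≈ 18.778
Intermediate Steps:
l(L) = -⅔ (l(L) = -4*⅙ = -⅔)
R(j, Q) = 3*Q
E(n) = -14/3 (E(n) = -4 - ⅔ = -14/3)
(9 + E(R(4, B)))² = (9 - 14/3)² = (13/3)² = 169/9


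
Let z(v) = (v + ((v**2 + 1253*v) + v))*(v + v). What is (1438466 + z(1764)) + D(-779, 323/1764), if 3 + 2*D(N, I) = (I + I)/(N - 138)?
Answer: 30394250298552727/1617588 ≈ 1.8790e+10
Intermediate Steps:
D(N, I) = -3/2 + I/(-138 + N) (D(N, I) = -3/2 + ((I + I)/(N - 138))/2 = -3/2 + ((2*I)/(-138 + N))/2 = -3/2 + (2*I/(-138 + N))/2 = -3/2 + I/(-138 + N))
z(v) = 2*v*(v**2 + 1255*v) (z(v) = (v + (v**2 + 1254*v))*(2*v) = (v**2 + 1255*v)*(2*v) = 2*v*(v**2 + 1255*v))
(1438466 + z(1764)) + D(-779, 323/1764) = (1438466 + 2*1764**2*(1255 + 1764)) + (207 + 323/1764 - 3/2*(-779))/(-138 - 779) = (1438466 + 2*3111696*3019) + (207 + 323*(1/1764) + 2337/2)/(-917) = (1438466 + 18788420448) - (207 + 323/1764 + 2337/2)/917 = 18789858914 - 1/917*2426705/1764 = 18789858914 - 2426705/1617588 = 30394250298552727/1617588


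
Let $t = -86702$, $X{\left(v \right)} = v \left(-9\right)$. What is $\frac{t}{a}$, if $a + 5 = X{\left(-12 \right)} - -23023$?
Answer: $- \frac{43351}{11563} \approx -3.7491$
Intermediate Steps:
$X{\left(v \right)} = - 9 v$
$a = 23126$ ($a = -5 - -23131 = -5 + \left(108 + 23023\right) = -5 + 23131 = 23126$)
$\frac{t}{a} = - \frac{86702}{23126} = \left(-86702\right) \frac{1}{23126} = - \frac{43351}{11563}$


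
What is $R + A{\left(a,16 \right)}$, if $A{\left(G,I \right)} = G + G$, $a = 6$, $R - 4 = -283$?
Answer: $-267$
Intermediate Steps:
$R = -279$ ($R = 4 - 283 = -279$)
$A{\left(G,I \right)} = 2 G$
$R + A{\left(a,16 \right)} = -279 + 2 \cdot 6 = -279 + 12 = -267$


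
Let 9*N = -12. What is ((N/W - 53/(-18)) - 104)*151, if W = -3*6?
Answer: -823403/54 ≈ -15248.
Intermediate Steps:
N = -4/3 (N = (1/9)*(-12) = -4/3 ≈ -1.3333)
W = -18
((N/W - 53/(-18)) - 104)*151 = ((-4/3/(-18) - 53/(-18)) - 104)*151 = ((-4/3*(-1/18) - 53*(-1/18)) - 104)*151 = ((2/27 + 53/18) - 104)*151 = (163/54 - 104)*151 = -5453/54*151 = -823403/54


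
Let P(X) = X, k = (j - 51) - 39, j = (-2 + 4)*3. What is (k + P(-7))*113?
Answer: -10283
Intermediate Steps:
j = 6 (j = 2*3 = 6)
k = -84 (k = (6 - 51) - 39 = -45 - 39 = -84)
(k + P(-7))*113 = (-84 - 7)*113 = -91*113 = -10283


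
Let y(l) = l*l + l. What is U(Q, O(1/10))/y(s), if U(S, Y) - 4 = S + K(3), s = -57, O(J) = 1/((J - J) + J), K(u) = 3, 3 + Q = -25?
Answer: -1/152 ≈ -0.0065789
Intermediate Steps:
Q = -28 (Q = -3 - 25 = -28)
O(J) = 1/J (O(J) = 1/(0 + J) = 1/J)
y(l) = l + l² (y(l) = l² + l = l + l²)
U(S, Y) = 7 + S (U(S, Y) = 4 + (S + 3) = 4 + (3 + S) = 7 + S)
U(Q, O(1/10))/y(s) = (7 - 28)/((-57*(1 - 57))) = -21/((-57*(-56))) = -21/3192 = -21*1/3192 = -1/152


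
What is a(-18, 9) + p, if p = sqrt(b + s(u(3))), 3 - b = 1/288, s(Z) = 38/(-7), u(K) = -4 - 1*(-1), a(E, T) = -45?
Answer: -45 + I*sqrt(68642)/168 ≈ -45.0 + 1.5595*I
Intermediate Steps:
u(K) = -3 (u(K) = -4 + 1 = -3)
s(Z) = -38/7 (s(Z) = 38*(-1/7) = -38/7)
b = 863/288 (b = 3 - 1/288 = 863/288 ≈ 2.9965)
p = I*sqrt(68642)/168 (p = sqrt(863/288 - 38/7) = sqrt(-4903/2016) = I*sqrt(68642)/168 ≈ 1.5595*I)
a(-18, 9) + p = -45 + I*sqrt(68642)/168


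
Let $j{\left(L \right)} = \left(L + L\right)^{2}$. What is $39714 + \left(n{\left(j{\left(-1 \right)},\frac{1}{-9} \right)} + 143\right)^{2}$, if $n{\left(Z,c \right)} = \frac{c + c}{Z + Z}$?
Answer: $\frac{77960953}{1296} \approx 60155.0$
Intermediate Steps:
$j{\left(L \right)} = 4 L^{2}$ ($j{\left(L \right)} = \left(2 L\right)^{2} = 4 L^{2}$)
$n{\left(Z,c \right)} = \frac{c}{Z}$ ($n{\left(Z,c \right)} = \frac{2 c}{2 Z} = 2 c \frac{1}{2 Z} = \frac{c}{Z}$)
$39714 + \left(n{\left(j{\left(-1 \right)},\frac{1}{-9} \right)} + 143\right)^{2} = 39714 + \left(\frac{1}{\left(-9\right) 4 \left(-1\right)^{2}} + 143\right)^{2} = 39714 + \left(- \frac{1}{9 \cdot 4 \cdot 1} + 143\right)^{2} = 39714 + \left(- \frac{1}{9 \cdot 4} + 143\right)^{2} = 39714 + \left(\left(- \frac{1}{9}\right) \frac{1}{4} + 143\right)^{2} = 39714 + \left(- \frac{1}{36} + 143\right)^{2} = 39714 + \left(\frac{5147}{36}\right)^{2} = 39714 + \frac{26491609}{1296} = \frac{77960953}{1296}$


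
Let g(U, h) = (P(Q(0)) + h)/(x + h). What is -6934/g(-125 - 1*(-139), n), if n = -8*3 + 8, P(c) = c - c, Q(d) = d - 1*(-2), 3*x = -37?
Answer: -294695/24 ≈ -12279.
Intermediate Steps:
x = -37/3 (x = (⅓)*(-37) = -37/3 ≈ -12.333)
Q(d) = 2 + d (Q(d) = d + 2 = 2 + d)
P(c) = 0
n = -16 (n = -24 + 8 = -16)
g(U, h) = h/(-37/3 + h) (g(U, h) = (0 + h)/(-37/3 + h) = h/(-37/3 + h))
-6934/g(-125 - 1*(-139), n) = -6934/(3*(-16)/(-37 + 3*(-16))) = -6934/(3*(-16)/(-37 - 48)) = -6934/(3*(-16)/(-85)) = -6934/(3*(-16)*(-1/85)) = -6934/48/85 = -6934*85/48 = -294695/24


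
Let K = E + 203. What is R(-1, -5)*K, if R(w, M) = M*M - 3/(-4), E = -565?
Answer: -18643/2 ≈ -9321.5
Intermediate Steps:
R(w, M) = ¾ + M² (R(w, M) = M² - 3*(-¼) = M² + ¾ = ¾ + M²)
K = -362 (K = -565 + 203 = -362)
R(-1, -5)*K = (¾ + (-5)²)*(-362) = (¾ + 25)*(-362) = (103/4)*(-362) = -18643/2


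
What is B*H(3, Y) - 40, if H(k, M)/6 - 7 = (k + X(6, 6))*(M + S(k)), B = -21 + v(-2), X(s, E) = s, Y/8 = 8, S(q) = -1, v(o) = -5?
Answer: -89584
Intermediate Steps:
Y = 64 (Y = 8*8 = 64)
B = -26 (B = -21 - 5 = -26)
H(k, M) = 42 + 6*(-1 + M)*(6 + k) (H(k, M) = 42 + 6*((k + 6)*(M - 1)) = 42 + 6*((6 + k)*(-1 + M)) = 42 + 6*((-1 + M)*(6 + k)) = 42 + 6*(-1 + M)*(6 + k))
B*H(3, Y) - 40 = -26*(6 - 6*3 + 36*64 + 6*64*3) - 40 = -26*(6 - 18 + 2304 + 1152) - 40 = -26*3444 - 40 = -89544 - 40 = -89584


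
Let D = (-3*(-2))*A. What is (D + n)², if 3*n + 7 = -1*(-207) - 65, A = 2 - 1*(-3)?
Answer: 5625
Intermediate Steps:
A = 5 (A = 2 + 3 = 5)
D = 30 (D = -3*(-2)*5 = 6*5 = 30)
n = 45 (n = -7/3 + (-1*(-207) - 65)/3 = -7/3 + (207 - 65)/3 = -7/3 + (⅓)*142 = -7/3 + 142/3 = 45)
(D + n)² = (30 + 45)² = 75² = 5625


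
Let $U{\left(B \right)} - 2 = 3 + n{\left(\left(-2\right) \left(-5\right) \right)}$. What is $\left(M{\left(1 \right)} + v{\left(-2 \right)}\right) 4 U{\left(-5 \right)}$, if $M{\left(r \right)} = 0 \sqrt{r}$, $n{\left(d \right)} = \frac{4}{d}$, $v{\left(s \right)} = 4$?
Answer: $\frac{432}{5} \approx 86.4$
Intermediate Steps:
$U{\left(B \right)} = \frac{27}{5}$ ($U{\left(B \right)} = 2 + \left(3 + \frac{4}{\left(-2\right) \left(-5\right)}\right) = 2 + \left(3 + \frac{4}{10}\right) = 2 + \left(3 + 4 \cdot \frac{1}{10}\right) = 2 + \left(3 + \frac{2}{5}\right) = 2 + \frac{17}{5} = \frac{27}{5}$)
$M{\left(r \right)} = 0$
$\left(M{\left(1 \right)} + v{\left(-2 \right)}\right) 4 U{\left(-5 \right)} = \left(0 + 4\right) 4 \cdot \frac{27}{5} = 4 \cdot 4 \cdot \frac{27}{5} = 16 \cdot \frac{27}{5} = \frac{432}{5}$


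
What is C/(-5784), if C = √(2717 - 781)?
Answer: -11/1446 ≈ -0.0076072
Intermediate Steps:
C = 44 (C = √1936 = 44)
C/(-5784) = 44/(-5784) = 44*(-1/5784) = -11/1446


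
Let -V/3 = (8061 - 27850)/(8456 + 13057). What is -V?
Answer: -19789/7171 ≈ -2.7596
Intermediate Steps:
V = 19789/7171 (V = -3*(8061 - 27850)/(8456 + 13057) = -(-59367)/21513 = -3*(-19789/21513) = 19789/7171 ≈ 2.7596)
-V = -1*19789/7171 = -19789/7171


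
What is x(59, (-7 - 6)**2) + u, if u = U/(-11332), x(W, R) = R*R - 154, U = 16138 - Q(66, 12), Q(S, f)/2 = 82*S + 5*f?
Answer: 160951465/5666 ≈ 28407.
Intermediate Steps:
Q(S, f) = 10*f + 164*S (Q(S, f) = 2*(82*S + 5*f) = 2*(5*f + 82*S) = 10*f + 164*S)
U = 5194 (U = 16138 - (10*12 + 164*66) = 16138 - (120 + 10824) = 16138 - 1*10944 = 16138 - 10944 = 5194)
x(W, R) = -154 + R**2 (x(W, R) = R**2 - 154 = -154 + R**2)
u = -2597/5666 (u = 5194/(-11332) = 5194*(-1/11332) = -2597/5666 ≈ -0.45835)
x(59, (-7 - 6)**2) + u = (-154 + ((-7 - 6)**2)**2) - 2597/5666 = (-154 + ((-13)**2)**2) - 2597/5666 = (-154 + 169**2) - 2597/5666 = (-154 + 28561) - 2597/5666 = 28407 - 2597/5666 = 160951465/5666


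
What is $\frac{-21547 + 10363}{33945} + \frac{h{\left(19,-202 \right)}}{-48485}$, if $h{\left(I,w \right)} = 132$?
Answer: $- \frac{36449132}{109721555} \approx -0.3322$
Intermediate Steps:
$\frac{-21547 + 10363}{33945} + \frac{h{\left(19,-202 \right)}}{-48485} = \frac{-21547 + 10363}{33945} + \frac{132}{-48485} = \left(-11184\right) \frac{1}{33945} + 132 \left(- \frac{1}{48485}\right) = - \frac{3728}{11315} - \frac{132}{48485} = - \frac{36449132}{109721555}$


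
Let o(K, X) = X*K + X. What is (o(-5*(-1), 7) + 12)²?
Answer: 2916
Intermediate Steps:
o(K, X) = X + K*X (o(K, X) = K*X + X = X + K*X)
(o(-5*(-1), 7) + 12)² = (7*(1 - 5*(-1)) + 12)² = (7*(1 + 5) + 12)² = (7*6 + 12)² = (42 + 12)² = 54² = 2916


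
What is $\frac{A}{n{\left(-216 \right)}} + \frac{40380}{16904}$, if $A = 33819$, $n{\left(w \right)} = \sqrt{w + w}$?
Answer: $\frac{10095}{4226} - \frac{11273 i \sqrt{3}}{12} \approx 2.3888 - 1627.1 i$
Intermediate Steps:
$n{\left(w \right)} = \sqrt{2} \sqrt{w}$ ($n{\left(w \right)} = \sqrt{2 w} = \sqrt{2} \sqrt{w}$)
$\frac{A}{n{\left(-216 \right)}} + \frac{40380}{16904} = \frac{33819}{\sqrt{2} \sqrt{-216}} + \frac{40380}{16904} = \frac{33819}{\sqrt{2} \cdot 6 i \sqrt{6}} + 40380 \cdot \frac{1}{16904} = \frac{33819}{12 i \sqrt{3}} + \frac{10095}{4226} = 33819 \left(- \frac{i \sqrt{3}}{36}\right) + \frac{10095}{4226} = - \frac{11273 i \sqrt{3}}{12} + \frac{10095}{4226} = \frac{10095}{4226} - \frac{11273 i \sqrt{3}}{12}$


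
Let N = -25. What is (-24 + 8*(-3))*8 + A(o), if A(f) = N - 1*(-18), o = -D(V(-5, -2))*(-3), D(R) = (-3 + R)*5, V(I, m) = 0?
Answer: -391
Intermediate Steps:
D(R) = -15 + 5*R
o = -45 (o = -(-15 + 5*0)*(-3) = -(-15 + 0)*(-3) = -1*(-15)*(-3) = 15*(-3) = -45)
A(f) = -7 (A(f) = -25 - 1*(-18) = -25 + 18 = -7)
(-24 + 8*(-3))*8 + A(o) = (-24 + 8*(-3))*8 - 7 = (-24 - 24)*8 - 7 = -48*8 - 7 = -384 - 7 = -391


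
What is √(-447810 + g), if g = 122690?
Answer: 16*I*√1270 ≈ 570.19*I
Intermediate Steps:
√(-447810 + g) = √(-447810 + 122690) = √(-325120) = 16*I*√1270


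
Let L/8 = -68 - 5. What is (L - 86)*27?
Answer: -18090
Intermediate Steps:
L = -584 (L = 8*(-68 - 5) = 8*(-73) = -584)
(L - 86)*27 = (-584 - 86)*27 = -670*27 = -18090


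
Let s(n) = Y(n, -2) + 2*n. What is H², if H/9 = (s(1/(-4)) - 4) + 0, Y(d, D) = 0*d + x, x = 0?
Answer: 6561/4 ≈ 1640.3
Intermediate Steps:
Y(d, D) = 0 (Y(d, D) = 0*d + 0 = 0 + 0 = 0)
s(n) = 2*n (s(n) = 0 + 2*n = 2*n)
H = -81/2 (H = 9*((2/(-4) - 4) + 0) = 9*((2*(-¼) - 4) + 0) = 9*((-½ - 4) + 0) = 9*(-9/2 + 0) = 9*(-9/2) = -81/2 ≈ -40.500)
H² = (-81/2)² = 6561/4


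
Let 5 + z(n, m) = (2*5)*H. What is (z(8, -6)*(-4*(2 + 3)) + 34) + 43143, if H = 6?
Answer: 42077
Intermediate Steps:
z(n, m) = 55 (z(n, m) = -5 + (2*5)*6 = -5 + 10*6 = -5 + 60 = 55)
(z(8, -6)*(-4*(2 + 3)) + 34) + 43143 = (55*(-4*(2 + 3)) + 34) + 43143 = (55*(-4*5) + 34) + 43143 = (55*(-20) + 34) + 43143 = (-1100 + 34) + 43143 = -1066 + 43143 = 42077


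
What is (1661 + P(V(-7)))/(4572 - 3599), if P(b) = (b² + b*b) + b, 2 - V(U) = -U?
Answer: 1706/973 ≈ 1.7533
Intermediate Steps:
V(U) = 2 + U (V(U) = 2 - (-1)*U = 2 + U)
P(b) = b + 2*b² (P(b) = (b² + b²) + b = 2*b² + b = b + 2*b²)
(1661 + P(V(-7)))/(4572 - 3599) = (1661 + (2 - 7)*(1 + 2*(2 - 7)))/(4572 - 3599) = (1661 - 5*(1 + 2*(-5)))/973 = (1661 - 5*(1 - 10))*(1/973) = (1661 - 5*(-9))*(1/973) = (1661 + 45)*(1/973) = 1706*(1/973) = 1706/973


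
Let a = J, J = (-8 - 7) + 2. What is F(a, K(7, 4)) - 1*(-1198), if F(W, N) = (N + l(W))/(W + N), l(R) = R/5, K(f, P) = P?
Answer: 53903/45 ≈ 1197.8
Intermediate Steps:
l(R) = R/5 (l(R) = R*(⅕) = R/5)
J = -13 (J = -15 + 2 = -13)
a = -13
F(W, N) = (N + W/5)/(N + W) (F(W, N) = (N + W/5)/(W + N) = (N + W/5)/(N + W))
F(a, K(7, 4)) - 1*(-1198) = (4 + (⅕)*(-13))/(4 - 13) - 1*(-1198) = (4 - 13/5)/(-9) + 1198 = -⅑*7/5 + 1198 = -7/45 + 1198 = 53903/45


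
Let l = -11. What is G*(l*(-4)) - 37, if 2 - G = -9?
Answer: 447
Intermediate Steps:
G = 11 (G = 2 - 1*(-9) = 2 + 9 = 11)
G*(l*(-4)) - 37 = 11*(-11*(-4)) - 37 = 11*44 - 37 = 484 - 37 = 447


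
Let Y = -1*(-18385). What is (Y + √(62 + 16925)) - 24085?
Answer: -5700 + √16987 ≈ -5569.7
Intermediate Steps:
Y = 18385
(Y + √(62 + 16925)) - 24085 = (18385 + √(62 + 16925)) - 24085 = (18385 + √16987) - 24085 = -5700 + √16987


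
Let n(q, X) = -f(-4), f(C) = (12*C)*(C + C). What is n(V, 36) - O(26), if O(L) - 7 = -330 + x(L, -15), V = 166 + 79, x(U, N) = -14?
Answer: -47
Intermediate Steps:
f(C) = 24*C² (f(C) = (12*C)*(2*C) = 24*C²)
V = 245
n(q, X) = -384 (n(q, X) = -24*(-4)² = -24*16 = -1*384 = -384)
O(L) = -337 (O(L) = 7 + (-330 - 14) = 7 - 344 = -337)
n(V, 36) - O(26) = -384 - 1*(-337) = -384 + 337 = -47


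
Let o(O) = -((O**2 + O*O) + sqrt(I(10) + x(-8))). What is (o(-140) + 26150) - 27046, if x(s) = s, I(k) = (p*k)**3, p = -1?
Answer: -40096 - 12*I*sqrt(7) ≈ -40096.0 - 31.749*I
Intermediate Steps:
I(k) = -k**3 (I(k) = (-k)**3 = -k**3)
o(O) = -2*O**2 - 12*I*sqrt(7) (o(O) = -((O**2 + O*O) + sqrt(-1*10**3 - 8)) = -((O**2 + O**2) + sqrt(-1*1000 - 8)) = -(2*O**2 + sqrt(-1000 - 8)) = -(2*O**2 + sqrt(-1008)) = -(2*O**2 + 12*I*sqrt(7)) = -2*O**2 - 12*I*sqrt(7))
(o(-140) + 26150) - 27046 = ((-2*(-140)**2 - 12*I*sqrt(7)) + 26150) - 27046 = ((-2*19600 - 12*I*sqrt(7)) + 26150) - 27046 = ((-39200 - 12*I*sqrt(7)) + 26150) - 27046 = (-13050 - 12*I*sqrt(7)) - 27046 = -40096 - 12*I*sqrt(7)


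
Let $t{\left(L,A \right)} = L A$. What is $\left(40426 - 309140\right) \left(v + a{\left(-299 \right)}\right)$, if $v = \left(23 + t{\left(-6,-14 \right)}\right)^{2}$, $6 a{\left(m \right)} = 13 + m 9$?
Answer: $- \frac{8869711712}{3} \approx -2.9566 \cdot 10^{9}$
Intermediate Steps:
$t{\left(L,A \right)} = A L$
$a{\left(m \right)} = \frac{13}{6} + \frac{3 m}{2}$ ($a{\left(m \right)} = \frac{13 + m 9}{6} = \frac{13 + 9 m}{6} = \frac{13}{6} + \frac{3 m}{2}$)
$v = 11449$ ($v = \left(23 - -84\right)^{2} = \left(23 + 84\right)^{2} = 107^{2} = 11449$)
$\left(40426 - 309140\right) \left(v + a{\left(-299 \right)}\right) = \left(40426 - 309140\right) \left(11449 + \left(\frac{13}{6} + \frac{3}{2} \left(-299\right)\right)\right) = - 268714 \left(11449 + \left(\frac{13}{6} - \frac{897}{2}\right)\right) = - 268714 \left(11449 - \frac{1339}{3}\right) = \left(-268714\right) \frac{33008}{3} = - \frac{8869711712}{3}$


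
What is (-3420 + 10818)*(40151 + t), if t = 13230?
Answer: 394912638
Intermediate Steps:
(-3420 + 10818)*(40151 + t) = (-3420 + 10818)*(40151 + 13230) = 7398*53381 = 394912638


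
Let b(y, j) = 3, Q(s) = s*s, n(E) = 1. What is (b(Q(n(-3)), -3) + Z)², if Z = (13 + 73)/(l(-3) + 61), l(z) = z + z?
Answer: 63001/3025 ≈ 20.827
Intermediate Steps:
l(z) = 2*z
Q(s) = s²
Z = 86/55 (Z = (13 + 73)/(2*(-3) + 61) = 86/(-6 + 61) = 86/55 ≈ 1.5636)
(b(Q(n(-3)), -3) + Z)² = (3 + 86/55)² = (251/55)² = 63001/3025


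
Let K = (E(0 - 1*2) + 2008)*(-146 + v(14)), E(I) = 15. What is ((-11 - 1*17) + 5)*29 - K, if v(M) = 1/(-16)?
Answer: 4717079/16 ≈ 2.9482e+5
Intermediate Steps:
v(M) = -1/16
K = -4727751/16 (K = (15 + 2008)*(-146 - 1/16) = 2023*(-2337/16) = -4727751/16 ≈ -2.9548e+5)
((-11 - 1*17) + 5)*29 - K = ((-11 - 1*17) + 5)*29 - 1*(-4727751/16) = ((-11 - 17) + 5)*29 + 4727751/16 = (-28 + 5)*29 + 4727751/16 = -23*29 + 4727751/16 = -667 + 4727751/16 = 4717079/16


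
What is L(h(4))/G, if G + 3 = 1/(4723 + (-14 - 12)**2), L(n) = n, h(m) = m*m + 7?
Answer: -124177/16196 ≈ -7.6671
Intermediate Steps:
h(m) = 7 + m**2 (h(m) = m**2 + 7 = 7 + m**2)
G = -16196/5399 (G = -3 + 1/(4723 + (-14 - 12)**2) = -3 + 1/(4723 + (-26)**2) = -3 + 1/(4723 + 676) = -3 + 1/5399 = -16196/5399 ≈ -2.9998)
L(h(4))/G = (7 + 4**2)/(-16196/5399) = (7 + 16)*(-5399/16196) = 23*(-5399/16196) = -124177/16196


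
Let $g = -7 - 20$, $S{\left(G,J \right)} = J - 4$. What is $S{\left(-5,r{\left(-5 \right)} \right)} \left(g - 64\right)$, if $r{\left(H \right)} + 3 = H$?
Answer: $1092$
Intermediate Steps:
$r{\left(H \right)} = -3 + H$
$S{\left(G,J \right)} = -4 + J$ ($S{\left(G,J \right)} = J - 4 = -4 + J$)
$g = -27$
$S{\left(-5,r{\left(-5 \right)} \right)} \left(g - 64\right) = \left(-4 - 8\right) \left(-27 - 64\right) = - 12 \left(-27 - 64\right) = \left(-12\right) \left(-91\right) = 1092$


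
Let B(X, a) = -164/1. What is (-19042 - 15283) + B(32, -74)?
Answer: -34489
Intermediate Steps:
B(X, a) = -164 (B(X, a) = -164*1 = -164)
(-19042 - 15283) + B(32, -74) = (-19042 - 15283) - 164 = -34325 - 164 = -34489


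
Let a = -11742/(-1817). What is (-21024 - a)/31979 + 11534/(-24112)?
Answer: -795784488181/700524043208 ≈ -1.1360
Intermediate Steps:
a = 11742/1817 (a = -11742*(-1/1817) = 11742/1817 ≈ 6.4623)
(-21024 - a)/31979 + 11534/(-24112) = (-21024 - 1*11742/1817)/31979 + 11534/(-24112) = (-21024 - 11742/1817)*(1/31979) + 11534*(-1/24112) = -38212350/1817*1/31979 - 5767/12056 = -38212350/58105843 - 5767/12056 = -795784488181/700524043208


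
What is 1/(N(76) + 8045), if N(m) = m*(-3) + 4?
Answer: 1/7821 ≈ 0.00012786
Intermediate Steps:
N(m) = 4 - 3*m (N(m) = -3*m + 4 = 4 - 3*m)
1/(N(76) + 8045) = 1/((4 - 3*76) + 8045) = 1/((4 - 228) + 8045) = 1/(-224 + 8045) = 1/7821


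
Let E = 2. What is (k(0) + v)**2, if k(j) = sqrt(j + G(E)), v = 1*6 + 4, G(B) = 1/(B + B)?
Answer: 441/4 ≈ 110.25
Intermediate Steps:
G(B) = 1/(2*B)
v = 10 (v = 6 + 4 = 10)
k(j) = sqrt(1/4 + j) (k(j) = sqrt(j + (1/2)/2) = sqrt(j + (1/2)*(1/2)) = sqrt(j + 1/4) = sqrt(1/4 + j))
(k(0) + v)**2 = (sqrt(1 + 4*0)/2 + 10)**2 = (sqrt(1 + 0)/2 + 10)**2 = (sqrt(1)/2 + 10)**2 = ((1/2)*1 + 10)**2 = (1/2 + 10)**2 = (21/2)**2 = 441/4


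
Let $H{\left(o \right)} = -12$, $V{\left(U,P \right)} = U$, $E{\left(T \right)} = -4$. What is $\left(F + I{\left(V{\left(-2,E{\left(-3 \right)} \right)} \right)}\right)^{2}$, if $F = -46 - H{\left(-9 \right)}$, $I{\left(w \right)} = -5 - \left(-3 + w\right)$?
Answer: $1156$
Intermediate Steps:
$I{\left(w \right)} = -2 - w$ ($I{\left(w \right)} = -5 - \left(-3 + w\right) = -2 - w$)
$F = -34$ ($F = -46 - -12 = -46 + 12 = -34$)
$\left(F + I{\left(V{\left(-2,E{\left(-3 \right)} \right)} \right)}\right)^{2} = \left(-34 - 0\right)^{2} = \left(-34 + \left(-2 + 2\right)\right)^{2} = \left(-34 + 0\right)^{2} = \left(-34\right)^{2} = 1156$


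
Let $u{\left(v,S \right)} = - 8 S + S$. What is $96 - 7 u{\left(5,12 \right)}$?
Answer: $684$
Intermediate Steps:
$u{\left(v,S \right)} = - 7 S$
$96 - 7 u{\left(5,12 \right)} = 96 - 7 \left(\left(-7\right) 12\right) = 96 - -588 = 96 + 588 = 684$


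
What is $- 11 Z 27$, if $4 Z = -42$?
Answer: $\frac{6237}{2} \approx 3118.5$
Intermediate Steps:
$Z = - \frac{21}{2}$ ($Z = \frac{1}{4} \left(-42\right) = - \frac{21}{2} \approx -10.5$)
$- 11 Z 27 = \left(-11\right) \left(- \frac{21}{2}\right) 27 = \frac{231}{2} \cdot 27 = \frac{6237}{2}$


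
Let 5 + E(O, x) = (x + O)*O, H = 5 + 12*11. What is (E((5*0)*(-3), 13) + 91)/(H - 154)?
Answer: -86/17 ≈ -5.0588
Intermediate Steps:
H = 137 (H = 5 + 132 = 137)
E(O, x) = -5 + O*(O + x) (E(O, x) = -5 + (x + O)*O = -5 + (O + x)*O = -5 + O*(O + x))
(E((5*0)*(-3), 13) + 91)/(H - 154) = ((-5 + ((5*0)*(-3))² + ((5*0)*(-3))*13) + 91)/(137 - 154) = ((-5 + (0*(-3))² + (0*(-3))*13) + 91)/(-17) = ((-5 + 0² + 0*13) + 91)*(-1/17) = ((-5 + 0 + 0) + 91)*(-1/17) = (-5 + 91)*(-1/17) = 86*(-1/17) = -86/17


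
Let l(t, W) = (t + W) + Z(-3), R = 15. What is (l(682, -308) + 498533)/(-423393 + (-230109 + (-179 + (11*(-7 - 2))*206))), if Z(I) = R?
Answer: -498922/674075 ≈ -0.74016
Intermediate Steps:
Z(I) = 15
l(t, W) = 15 + W + t (l(t, W) = (t + W) + 15 = (W + t) + 15 = 15 + W + t)
(l(682, -308) + 498533)/(-423393 + (-230109 + (-179 + (11*(-7 - 2))*206))) = ((15 - 308 + 682) + 498533)/(-423393 + (-230109 + (-179 + (11*(-7 - 2))*206))) = (389 + 498533)/(-423393 + (-230109 + (-179 + (11*(-9))*206))) = 498922/(-423393 + (-230109 + (-179 - 99*206))) = 498922/(-423393 + (-230109 + (-179 - 20394))) = 498922/(-423393 + (-230109 - 20573)) = 498922/(-423393 - 250682) = 498922/(-674075) = 498922*(-1/674075) = -498922/674075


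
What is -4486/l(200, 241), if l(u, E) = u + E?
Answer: -4486/441 ≈ -10.172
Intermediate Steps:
l(u, E) = E + u
-4486/l(200, 241) = -4486/(241 + 200) = -4486/441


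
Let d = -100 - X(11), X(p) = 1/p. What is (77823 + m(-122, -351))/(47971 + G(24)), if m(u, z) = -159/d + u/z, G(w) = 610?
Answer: 10025174798/6258058677 ≈ 1.6020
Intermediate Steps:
d = -1101/11 (d = -100 - 1/11 = -1101/11 ≈ -100.09)
m(u, z) = 583/367 + u/z (m(u, z) = -159/(-1101/11) + u/z = -159*(-11/1101) + u/z = 583/367 + u/z)
(77823 + m(-122, -351))/(47971 + G(24)) = (77823 + (583/367 - 122/(-351)))/(47971 + 610) = (77823 + (583/367 - 122*(-1/351)))/48581 = (77823 + (583/367 + 122/351))*(1/48581) = (77823 + 249407/128817)*(1/48581) = (10025174798/128817)*(1/48581) = 10025174798/6258058677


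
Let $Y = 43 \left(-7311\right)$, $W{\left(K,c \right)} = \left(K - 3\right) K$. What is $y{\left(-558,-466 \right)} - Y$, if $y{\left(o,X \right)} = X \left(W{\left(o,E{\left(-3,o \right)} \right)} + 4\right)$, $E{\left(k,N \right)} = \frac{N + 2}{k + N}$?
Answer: $-145563199$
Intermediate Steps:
$E{\left(k,N \right)} = \frac{2 + N}{N + k}$
$W{\left(K,c \right)} = K \left(-3 + K\right)$ ($W{\left(K,c \right)} = \left(-3 + K\right) K = K \left(-3 + K\right)$)
$y{\left(o,X \right)} = X \left(4 + o \left(-3 + o\right)\right)$ ($y{\left(o,X \right)} = X \left(o \left(-3 + o\right) + 4\right) = X \left(4 + o \left(-3 + o\right)\right)$)
$Y = -314373$
$y{\left(-558,-466 \right)} - Y = - 466 \left(4 - 558 \left(-3 - 558\right)\right) - -314373 = - 466 \left(4 - -313038\right) + 314373 = - 466 \left(4 + 313038\right) + 314373 = \left(-466\right) 313042 + 314373 = -145877572 + 314373 = -145563199$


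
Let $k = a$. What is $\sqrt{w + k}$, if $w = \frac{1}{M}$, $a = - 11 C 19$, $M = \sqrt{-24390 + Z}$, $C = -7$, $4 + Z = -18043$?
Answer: $\frac{\sqrt{2634715191647 - 42437 i \sqrt{42437}}}{42437} \approx 38.249 - 6.3456 \cdot 10^{-5} i$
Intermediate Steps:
$Z = -18047$ ($Z = -4 - 18043 = -18047$)
$M = i \sqrt{42437}$ ($M = \sqrt{-24390 - 18047} = \sqrt{-42437} = i \sqrt{42437} \approx 206.0 i$)
$a = 1463$ ($a = \left(-11\right) \left(-7\right) 19 = 77 \cdot 19 = 1463$)
$k = 1463$
$w = - \frac{i \sqrt{42437}}{42437}$ ($w = \frac{1}{i \sqrt{42437}} = - \frac{i \sqrt{42437}}{42437} \approx - 0.0048543 i$)
$\sqrt{w + k} = \sqrt{- \frac{i \sqrt{42437}}{42437} + 1463} = \sqrt{1463 - \frac{i \sqrt{42437}}{42437}}$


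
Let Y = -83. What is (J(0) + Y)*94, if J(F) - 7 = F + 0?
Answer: -7144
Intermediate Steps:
J(F) = 7 + F (J(F) = 7 + (F + 0) = 7 + F)
(J(0) + Y)*94 = ((7 + 0) - 83)*94 = (7 - 83)*94 = -76*94 = -7144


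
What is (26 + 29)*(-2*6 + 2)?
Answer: -550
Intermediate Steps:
(26 + 29)*(-2*6 + 2) = 55*(-12 + 2) = 55*(-10) = -550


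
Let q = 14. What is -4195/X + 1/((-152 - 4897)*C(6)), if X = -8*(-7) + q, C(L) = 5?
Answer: -21180569/353430 ≈ -59.929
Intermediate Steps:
X = 70 (X = -8*(-7) + 14 = 56 + 14 = 70)
-4195/X + 1/((-152 - 4897)*C(6)) = -4195/70 + 1/(-152 - 4897*5) = -4195*1/70 + (⅕)/(-5049) = -839/14 - 1/5049*⅕ = -839/14 - 1/25245 = -21180569/353430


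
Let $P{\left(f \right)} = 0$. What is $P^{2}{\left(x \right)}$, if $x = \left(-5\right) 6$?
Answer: $0$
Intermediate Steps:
$x = -30$
$P^{2}{\left(x \right)} = 0^{2} = 0$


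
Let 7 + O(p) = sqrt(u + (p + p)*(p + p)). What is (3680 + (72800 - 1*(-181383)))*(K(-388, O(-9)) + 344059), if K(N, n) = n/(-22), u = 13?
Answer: 1951843695215/22 - 257863*sqrt(337)/22 ≈ 8.8720e+10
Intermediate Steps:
O(p) = -7 + sqrt(13 + 4*p**2) (O(p) = -7 + sqrt(13 + (p + p)*(p + p)) = -7 + sqrt(13 + (2*p)*(2*p)) = -7 + sqrt(13 + 4*p**2))
K(N, n) = -n/22 (K(N, n) = n*(-1/22) = -n/22)
(3680 + (72800 - 1*(-181383)))*(K(-388, O(-9)) + 344059) = (3680 + (72800 - 1*(-181383)))*(-(-7 + sqrt(13 + 4*(-9)**2))/22 + 344059) = (3680 + (72800 + 181383))*(-(-7 + sqrt(13 + 4*81))/22 + 344059) = (3680 + 254183)*(-(-7 + sqrt(13 + 324))/22 + 344059) = 257863*(-(-7 + sqrt(337))/22 + 344059) = 257863*((7/22 - sqrt(337)/22) + 344059) = 257863*(7569305/22 - sqrt(337)/22) = 1951843695215/22 - 257863*sqrt(337)/22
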